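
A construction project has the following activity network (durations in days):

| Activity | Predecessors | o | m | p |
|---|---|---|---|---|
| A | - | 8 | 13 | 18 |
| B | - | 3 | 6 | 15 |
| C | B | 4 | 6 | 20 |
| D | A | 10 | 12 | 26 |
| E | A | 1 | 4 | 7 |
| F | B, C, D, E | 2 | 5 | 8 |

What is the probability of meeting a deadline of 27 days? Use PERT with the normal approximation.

te_A = (8 + 4·13 + 18)/6 = 78/6 = 13; σ²_A = ((18−8)/6)² = 2.778
te_B = (3 + 4·6 + 15)/6 = 42/6 = 7; σ²_B = ((15−3)/6)² = 4.000
te_C = (4 + 4·6 + 20)/6 = 48/6 = 8; σ²_C = ((20−4)/6)² = 7.111
te_D = (10 + 4·12 + 26)/6 = 84/6 = 14; σ²_D = ((26−10)/6)² = 7.111
te_E = (1 + 4·4 + 7)/6 = 24/6 = 4; σ²_E = ((7−1)/6)² = 1.000
te_F = (2 + 4·5 + 8)/6 = 30/6 = 5; σ²_F = ((8−2)/6)² = 1.000

Forward pass:
ES_A = 0; EF_A = 13
ES_B = 0; EF_B = 7
ES_C = 7; EF_C = 7+8 = 15
ES_D = 13; EF_D = 13+14 = 27
ES_E = 13; EF_E = 13+4 = 17
ES_F = max(EF_B=7, EF_C=15, EF_D=27, EF_E=17) = 27; EF_F = 27+5 = 32
Expected project duration μ = 32 days. Critical path: A → D → F.

Variance along critical path = 2.778 + 7.111 + 1.000 = 10.889; σ = √10.889 = 3.300 days.
Z = (27 − 32) / 3.300 = -1.515
P(T ≤ 27) = Φ(-1.515) ≈ 0.065

0.065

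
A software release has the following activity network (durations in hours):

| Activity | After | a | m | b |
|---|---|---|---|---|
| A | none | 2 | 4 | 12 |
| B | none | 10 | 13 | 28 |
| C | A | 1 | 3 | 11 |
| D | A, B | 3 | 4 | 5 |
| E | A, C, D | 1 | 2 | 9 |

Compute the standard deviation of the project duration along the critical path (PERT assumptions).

3.30 hours

te_A = (2 + 4·4 + 12)/6 = 30/6 = 5; σ²_A = ((12−2)/6)² = 2.778
te_B = (10 + 4·13 + 28)/6 = 90/6 = 15; σ²_B = ((28−10)/6)² = 9.000
te_C = (1 + 4·3 + 11)/6 = 24/6 = 4; σ²_C = ((11−1)/6)² = 2.778
te_D = (3 + 4·4 + 5)/6 = 24/6 = 4; σ²_D = ((5−3)/6)² = 0.111
te_E = (1 + 4·2 + 9)/6 = 18/6 = 3; σ²_E = ((9−1)/6)² = 1.778

Forward pass:
ES_A = 0; EF_A = 5
ES_B = 0; EF_B = 15
ES_C = 5; EF_C = 5+4 = 9
ES_D = max(EF_A=5, EF_B=15) = 15; EF_D = 15+4 = 19
ES_E = max(EF_A=5, EF_C=9, EF_D=19) = 19; EF_E = 19+3 = 22
Expected project duration μ = 22 hours. Critical path: B → D → E.

Variance along critical path = 9.000 + 0.111 + 1.778 = 10.889
σ = √10.889 = 3.300 hours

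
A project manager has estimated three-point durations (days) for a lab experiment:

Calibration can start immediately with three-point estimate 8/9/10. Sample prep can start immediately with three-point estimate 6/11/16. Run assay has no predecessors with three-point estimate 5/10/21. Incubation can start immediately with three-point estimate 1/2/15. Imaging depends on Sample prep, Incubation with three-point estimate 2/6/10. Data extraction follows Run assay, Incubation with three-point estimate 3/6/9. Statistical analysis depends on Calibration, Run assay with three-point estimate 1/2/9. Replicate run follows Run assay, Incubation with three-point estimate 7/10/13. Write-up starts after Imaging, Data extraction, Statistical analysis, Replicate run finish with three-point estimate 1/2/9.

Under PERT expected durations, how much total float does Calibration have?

9 days

te_Calibration = (8 + 4·9 + 10)/6 = 54/6 = 9
te_Sample prep = (6 + 4·11 + 16)/6 = 66/6 = 11
te_Run assay = (5 + 4·10 + 21)/6 = 66/6 = 11
te_Incubation = (1 + 4·2 + 15)/6 = 24/6 = 4
te_Imaging = (2 + 4·6 + 10)/6 = 36/6 = 6
te_Data extraction = (3 + 4·6 + 9)/6 = 36/6 = 6
te_Statistical analysis = (1 + 4·2 + 9)/6 = 18/6 = 3
te_Replicate run = (7 + 4·10 + 13)/6 = 60/6 = 10
te_Write-up = (1 + 4·2 + 9)/6 = 18/6 = 3

Forward pass:
ES_Calibration = 0; EF_Calibration = 9
ES_Sample prep = 0; EF_Sample prep = 11
ES_Run assay = 0; EF_Run assay = 11
ES_Incubation = 0; EF_Incubation = 4
ES_Imaging = max(EF_Sample prep=11, EF_Incubation=4) = 11; EF_Imaging = 11+6 = 17
ES_Data extraction = max(EF_Run assay=11, EF_Incubation=4) = 11; EF_Data extraction = 11+6 = 17
ES_Statistical analysis = max(EF_Calibration=9, EF_Run assay=11) = 11; EF_Statistical analysis = 11+3 = 14
ES_Replicate run = max(EF_Run assay=11, EF_Incubation=4) = 11; EF_Replicate run = 11+10 = 21
ES_Write-up = max(EF_Imaging=17, EF_Data extraction=17, EF_Statistical analysis=14, EF_Replicate run=21) = 21; EF_Write-up = 21+3 = 24
Expected project duration μ = 24 days. Critical path: Run assay → Replicate run → Write-up.

Backward pass:
LF_Write-up = 24; LS_Write-up = 24−3 = 21
LF_Replicate run = LS_Write-up = 21; LS_Replicate run = 21−10 = 11
LF_Statistical analysis = LS_Write-up = 21; LS_Statistical analysis = 21−3 = 18
LF_Data extraction = LS_Write-up = 21; LS_Data extraction = 21−6 = 15
LF_Imaging = LS_Write-up = 21; LS_Imaging = 21−6 = 15
LF_Incubation = min(LS_Imaging=15, LS_Data extraction=15, LS_Replicate run=11) = 11; LS_Incubation = 11−4 = 7
LF_Run assay = min(LS_Data extraction=15, LS_Statistical analysis=18, LS_Replicate run=11) = 11; LS_Run assay = 11−11 = 0
LF_Sample prep = LS_Imaging = 15; LS_Sample prep = 15−11 = 4
LF_Calibration = LS_Statistical analysis = 18; LS_Calibration = 18−9 = 9
Slack_Calibration = LS_Calibration − ES_Calibration = 9 − 0 = 9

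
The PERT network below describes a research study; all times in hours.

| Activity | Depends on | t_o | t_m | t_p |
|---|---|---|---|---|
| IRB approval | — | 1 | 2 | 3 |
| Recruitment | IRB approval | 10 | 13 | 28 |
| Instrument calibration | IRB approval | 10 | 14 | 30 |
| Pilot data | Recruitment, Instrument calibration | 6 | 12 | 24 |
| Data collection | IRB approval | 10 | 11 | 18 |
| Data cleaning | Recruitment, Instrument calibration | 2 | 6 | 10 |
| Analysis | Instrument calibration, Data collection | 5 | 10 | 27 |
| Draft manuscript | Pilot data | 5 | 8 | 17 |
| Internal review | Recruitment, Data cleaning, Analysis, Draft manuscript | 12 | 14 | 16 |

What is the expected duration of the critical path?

te_IRB approval = (1 + 4·2 + 3)/6 = 12/6 = 2
te_Recruitment = (10 + 4·13 + 28)/6 = 90/6 = 15
te_Instrument calibration = (10 + 4·14 + 30)/6 = 96/6 = 16
te_Pilot data = (6 + 4·12 + 24)/6 = 78/6 = 13
te_Data collection = (10 + 4·11 + 18)/6 = 72/6 = 12
te_Data cleaning = (2 + 4·6 + 10)/6 = 36/6 = 6
te_Analysis = (5 + 4·10 + 27)/6 = 72/6 = 12
te_Draft manuscript = (5 + 4·8 + 17)/6 = 54/6 = 9
te_Internal review = (12 + 4·14 + 16)/6 = 84/6 = 14

Forward pass:
ES_IRB approval = 0; EF_IRB approval = 2
ES_Recruitment = 2; EF_Recruitment = 2+15 = 17
ES_Instrument calibration = 2; EF_Instrument calibration = 2+16 = 18
ES_Pilot data = max(EF_Recruitment=17, EF_Instrument calibration=18) = 18; EF_Pilot data = 18+13 = 31
ES_Data collection = 2; EF_Data collection = 2+12 = 14
ES_Data cleaning = max(EF_Recruitment=17, EF_Instrument calibration=18) = 18; EF_Data cleaning = 18+6 = 24
ES_Analysis = max(EF_Instrument calibration=18, EF_Data collection=14) = 18; EF_Analysis = 18+12 = 30
ES_Draft manuscript = 31; EF_Draft manuscript = 31+9 = 40
ES_Internal review = max(EF_Recruitment=17, EF_Data cleaning=24, EF_Analysis=30, EF_Draft manuscript=40) = 40; EF_Internal review = 40+14 = 54
Expected project duration μ = 54 hours. Critical path: IRB approval → Instrument calibration → Pilot data → Draft manuscript → Internal review.

54 hours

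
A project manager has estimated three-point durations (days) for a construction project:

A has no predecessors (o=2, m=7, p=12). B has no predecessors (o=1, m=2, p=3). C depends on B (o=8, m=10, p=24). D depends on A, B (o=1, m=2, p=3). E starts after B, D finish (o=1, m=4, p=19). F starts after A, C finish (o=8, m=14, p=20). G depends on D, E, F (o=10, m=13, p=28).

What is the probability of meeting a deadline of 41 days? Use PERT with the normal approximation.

0.328

te_A = (2 + 4·7 + 12)/6 = 42/6 = 7; σ²_A = ((12−2)/6)² = 2.778
te_B = (1 + 4·2 + 3)/6 = 12/6 = 2; σ²_B = ((3−1)/6)² = 0.111
te_C = (8 + 4·10 + 24)/6 = 72/6 = 12; σ²_C = ((24−8)/6)² = 7.111
te_D = (1 + 4·2 + 3)/6 = 12/6 = 2; σ²_D = ((3−1)/6)² = 0.111
te_E = (1 + 4·4 + 19)/6 = 36/6 = 6; σ²_E = ((19−1)/6)² = 9.000
te_F = (8 + 4·14 + 20)/6 = 84/6 = 14; σ²_F = ((20−8)/6)² = 4.000
te_G = (10 + 4·13 + 28)/6 = 90/6 = 15; σ²_G = ((28−10)/6)² = 9.000

Forward pass:
ES_A = 0; EF_A = 7
ES_B = 0; EF_B = 2
ES_C = 2; EF_C = 2+12 = 14
ES_D = max(EF_A=7, EF_B=2) = 7; EF_D = 7+2 = 9
ES_E = max(EF_B=2, EF_D=9) = 9; EF_E = 9+6 = 15
ES_F = max(EF_A=7, EF_C=14) = 14; EF_F = 14+14 = 28
ES_G = max(EF_D=9, EF_E=15, EF_F=28) = 28; EF_G = 28+15 = 43
Expected project duration μ = 43 days. Critical path: B → C → F → G.

Variance along critical path = 0.111 + 7.111 + 4.000 + 9.000 = 20.222; σ = √20.222 = 4.497 days.
Z = (41 − 43) / 4.497 = -0.445
P(T ≤ 41) = Φ(-0.445) ≈ 0.328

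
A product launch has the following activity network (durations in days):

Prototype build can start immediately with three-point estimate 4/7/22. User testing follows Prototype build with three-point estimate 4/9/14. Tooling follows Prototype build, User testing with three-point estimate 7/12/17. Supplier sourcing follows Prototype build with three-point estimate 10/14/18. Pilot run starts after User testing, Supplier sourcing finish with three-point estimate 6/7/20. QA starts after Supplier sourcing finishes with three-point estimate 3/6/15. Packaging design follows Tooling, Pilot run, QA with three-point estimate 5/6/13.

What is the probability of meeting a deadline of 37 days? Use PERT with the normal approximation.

te_Prototype build = (4 + 4·7 + 22)/6 = 54/6 = 9; σ²_Prototype build = ((22−4)/6)² = 9.000
te_User testing = (4 + 4·9 + 14)/6 = 54/6 = 9; σ²_User testing = ((14−4)/6)² = 2.778
te_Tooling = (7 + 4·12 + 17)/6 = 72/6 = 12; σ²_Tooling = ((17−7)/6)² = 2.778
te_Supplier sourcing = (10 + 4·14 + 18)/6 = 84/6 = 14; σ²_Supplier sourcing = ((18−10)/6)² = 1.778
te_Pilot run = (6 + 4·7 + 20)/6 = 54/6 = 9; σ²_Pilot run = ((20−6)/6)² = 5.444
te_QA = (3 + 4·6 + 15)/6 = 42/6 = 7; σ²_QA = ((15−3)/6)² = 4.000
te_Packaging design = (5 + 4·6 + 13)/6 = 42/6 = 7; σ²_Packaging design = ((13−5)/6)² = 1.778

Forward pass:
ES_Prototype build = 0; EF_Prototype build = 9
ES_User testing = 9; EF_User testing = 9+9 = 18
ES_Tooling = max(EF_Prototype build=9, EF_User testing=18) = 18; EF_Tooling = 18+12 = 30
ES_Supplier sourcing = 9; EF_Supplier sourcing = 9+14 = 23
ES_Pilot run = max(EF_User testing=18, EF_Supplier sourcing=23) = 23; EF_Pilot run = 23+9 = 32
ES_QA = 23; EF_QA = 23+7 = 30
ES_Packaging design = max(EF_Tooling=30, EF_Pilot run=32, EF_QA=30) = 32; EF_Packaging design = 32+7 = 39
Expected project duration μ = 39 days. Critical path: Prototype build → Supplier sourcing → Pilot run → Packaging design.

Variance along critical path = 9.000 + 1.778 + 5.444 + 1.778 = 18.000; σ = √18.000 = 4.243 days.
Z = (37 − 39) / 4.243 = -0.471
P(T ≤ 37) = Φ(-0.471) ≈ 0.319

0.319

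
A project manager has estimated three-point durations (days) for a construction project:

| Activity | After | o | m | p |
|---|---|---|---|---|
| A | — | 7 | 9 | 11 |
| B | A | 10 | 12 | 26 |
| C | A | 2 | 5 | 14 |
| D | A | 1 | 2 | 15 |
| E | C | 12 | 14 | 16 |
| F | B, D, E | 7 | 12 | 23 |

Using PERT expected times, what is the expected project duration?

te_A = (7 + 4·9 + 11)/6 = 54/6 = 9
te_B = (10 + 4·12 + 26)/6 = 84/6 = 14
te_C = (2 + 4·5 + 14)/6 = 36/6 = 6
te_D = (1 + 4·2 + 15)/6 = 24/6 = 4
te_E = (12 + 4·14 + 16)/6 = 84/6 = 14
te_F = (7 + 4·12 + 23)/6 = 78/6 = 13

Forward pass:
ES_A = 0; EF_A = 9
ES_B = 9; EF_B = 9+14 = 23
ES_C = 9; EF_C = 9+6 = 15
ES_D = 9; EF_D = 9+4 = 13
ES_E = 15; EF_E = 15+14 = 29
ES_F = max(EF_B=23, EF_D=13, EF_E=29) = 29; EF_F = 29+13 = 42
Expected project duration μ = 42 days. Critical path: A → C → E → F.

42 days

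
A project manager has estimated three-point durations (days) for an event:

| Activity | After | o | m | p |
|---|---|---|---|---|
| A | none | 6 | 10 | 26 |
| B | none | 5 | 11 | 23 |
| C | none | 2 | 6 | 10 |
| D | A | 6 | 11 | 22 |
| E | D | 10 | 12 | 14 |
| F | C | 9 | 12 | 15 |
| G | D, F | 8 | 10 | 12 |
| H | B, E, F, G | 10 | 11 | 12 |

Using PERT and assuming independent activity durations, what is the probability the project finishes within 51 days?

0.822

te_A = (6 + 4·10 + 26)/6 = 72/6 = 12; σ²_A = ((26−6)/6)² = 11.111
te_B = (5 + 4·11 + 23)/6 = 72/6 = 12; σ²_B = ((23−5)/6)² = 9.000
te_C = (2 + 4·6 + 10)/6 = 36/6 = 6; σ²_C = ((10−2)/6)² = 1.778
te_D = (6 + 4·11 + 22)/6 = 72/6 = 12; σ²_D = ((22−6)/6)² = 7.111
te_E = (10 + 4·12 + 14)/6 = 72/6 = 12; σ²_E = ((14−10)/6)² = 0.444
te_F = (9 + 4·12 + 15)/6 = 72/6 = 12; σ²_F = ((15−9)/6)² = 1.000
te_G = (8 + 4·10 + 12)/6 = 60/6 = 10; σ²_G = ((12−8)/6)² = 0.444
te_H = (10 + 4·11 + 12)/6 = 66/6 = 11; σ²_H = ((12−10)/6)² = 0.111

Forward pass:
ES_A = 0; EF_A = 12
ES_B = 0; EF_B = 12
ES_C = 0; EF_C = 6
ES_D = 12; EF_D = 12+12 = 24
ES_E = 24; EF_E = 24+12 = 36
ES_F = 6; EF_F = 6+12 = 18
ES_G = max(EF_D=24, EF_F=18) = 24; EF_G = 24+10 = 34
ES_H = max(EF_B=12, EF_E=36, EF_F=18, EF_G=34) = 36; EF_H = 36+11 = 47
Expected project duration μ = 47 days. Critical path: A → D → E → H.

Variance along critical path = 11.111 + 7.111 + 0.444 + 0.111 = 18.778; σ = √18.778 = 4.333 days.
Z = (51 − 47) / 4.333 = 0.923
P(T ≤ 51) = Φ(0.923) ≈ 0.822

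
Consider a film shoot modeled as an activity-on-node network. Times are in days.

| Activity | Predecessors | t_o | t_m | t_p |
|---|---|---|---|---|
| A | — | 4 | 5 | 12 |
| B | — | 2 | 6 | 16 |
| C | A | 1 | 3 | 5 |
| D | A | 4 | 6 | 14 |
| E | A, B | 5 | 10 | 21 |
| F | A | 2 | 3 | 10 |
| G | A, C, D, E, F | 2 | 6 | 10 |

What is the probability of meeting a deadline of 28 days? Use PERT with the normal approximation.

te_A = (4 + 4·5 + 12)/6 = 36/6 = 6; σ²_A = ((12−4)/6)² = 1.778
te_B = (2 + 4·6 + 16)/6 = 42/6 = 7; σ²_B = ((16−2)/6)² = 5.444
te_C = (1 + 4·3 + 5)/6 = 18/6 = 3; σ²_C = ((5−1)/6)² = 0.444
te_D = (4 + 4·6 + 14)/6 = 42/6 = 7; σ²_D = ((14−4)/6)² = 2.778
te_E = (5 + 4·10 + 21)/6 = 66/6 = 11; σ²_E = ((21−5)/6)² = 7.111
te_F = (2 + 4·3 + 10)/6 = 24/6 = 4; σ²_F = ((10−2)/6)² = 1.778
te_G = (2 + 4·6 + 10)/6 = 36/6 = 6; σ²_G = ((10−2)/6)² = 1.778

Forward pass:
ES_A = 0; EF_A = 6
ES_B = 0; EF_B = 7
ES_C = 6; EF_C = 6+3 = 9
ES_D = 6; EF_D = 6+7 = 13
ES_E = max(EF_A=6, EF_B=7) = 7; EF_E = 7+11 = 18
ES_F = 6; EF_F = 6+4 = 10
ES_G = max(EF_A=6, EF_C=9, EF_D=13, EF_E=18, EF_F=10) = 18; EF_G = 18+6 = 24
Expected project duration μ = 24 days. Critical path: B → E → G.

Variance along critical path = 5.444 + 7.111 + 1.778 = 14.333; σ = √14.333 = 3.786 days.
Z = (28 − 24) / 3.786 = 1.057
P(T ≤ 28) = Φ(1.057) ≈ 0.855

0.855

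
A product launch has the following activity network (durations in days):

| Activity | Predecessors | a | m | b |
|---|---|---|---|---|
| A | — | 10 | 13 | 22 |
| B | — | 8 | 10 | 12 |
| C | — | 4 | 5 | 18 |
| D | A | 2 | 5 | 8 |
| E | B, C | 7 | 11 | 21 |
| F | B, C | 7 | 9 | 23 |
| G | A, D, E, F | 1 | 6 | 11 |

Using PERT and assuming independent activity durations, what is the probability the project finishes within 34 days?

0.979

te_A = (10 + 4·13 + 22)/6 = 84/6 = 14; σ²_A = ((22−10)/6)² = 4.000
te_B = (8 + 4·10 + 12)/6 = 60/6 = 10; σ²_B = ((12−8)/6)² = 0.444
te_C = (4 + 4·5 + 18)/6 = 42/6 = 7; σ²_C = ((18−4)/6)² = 5.444
te_D = (2 + 4·5 + 8)/6 = 30/6 = 5; σ²_D = ((8−2)/6)² = 1.000
te_E = (7 + 4·11 + 21)/6 = 72/6 = 12; σ²_E = ((21−7)/6)² = 5.444
te_F = (7 + 4·9 + 23)/6 = 66/6 = 11; σ²_F = ((23−7)/6)² = 7.111
te_G = (1 + 4·6 + 11)/6 = 36/6 = 6; σ²_G = ((11−1)/6)² = 2.778

Forward pass:
ES_A = 0; EF_A = 14
ES_B = 0; EF_B = 10
ES_C = 0; EF_C = 7
ES_D = 14; EF_D = 14+5 = 19
ES_E = max(EF_B=10, EF_C=7) = 10; EF_E = 10+12 = 22
ES_F = max(EF_B=10, EF_C=7) = 10; EF_F = 10+11 = 21
ES_G = max(EF_A=14, EF_D=19, EF_E=22, EF_F=21) = 22; EF_G = 22+6 = 28
Expected project duration μ = 28 days. Critical path: B → E → G.

Variance along critical path = 0.444 + 5.444 + 2.778 = 8.667; σ = √8.667 = 2.944 days.
Z = (34 − 28) / 2.944 = 2.038
P(T ≤ 34) = Φ(2.038) ≈ 0.979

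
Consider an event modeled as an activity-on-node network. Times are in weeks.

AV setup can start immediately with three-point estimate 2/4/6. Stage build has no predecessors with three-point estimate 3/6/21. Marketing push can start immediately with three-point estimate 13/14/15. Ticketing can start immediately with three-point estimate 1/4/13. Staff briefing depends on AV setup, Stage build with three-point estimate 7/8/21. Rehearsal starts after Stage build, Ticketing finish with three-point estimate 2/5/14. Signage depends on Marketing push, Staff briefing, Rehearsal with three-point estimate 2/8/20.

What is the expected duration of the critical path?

27 weeks

te_AV setup = (2 + 4·4 + 6)/6 = 24/6 = 4
te_Stage build = (3 + 4·6 + 21)/6 = 48/6 = 8
te_Marketing push = (13 + 4·14 + 15)/6 = 84/6 = 14
te_Ticketing = (1 + 4·4 + 13)/6 = 30/6 = 5
te_Staff briefing = (7 + 4·8 + 21)/6 = 60/6 = 10
te_Rehearsal = (2 + 4·5 + 14)/6 = 36/6 = 6
te_Signage = (2 + 4·8 + 20)/6 = 54/6 = 9

Forward pass:
ES_AV setup = 0; EF_AV setup = 4
ES_Stage build = 0; EF_Stage build = 8
ES_Marketing push = 0; EF_Marketing push = 14
ES_Ticketing = 0; EF_Ticketing = 5
ES_Staff briefing = max(EF_AV setup=4, EF_Stage build=8) = 8; EF_Staff briefing = 8+10 = 18
ES_Rehearsal = max(EF_Stage build=8, EF_Ticketing=5) = 8; EF_Rehearsal = 8+6 = 14
ES_Signage = max(EF_Marketing push=14, EF_Staff briefing=18, EF_Rehearsal=14) = 18; EF_Signage = 18+9 = 27
Expected project duration μ = 27 weeks. Critical path: Stage build → Staff briefing → Signage.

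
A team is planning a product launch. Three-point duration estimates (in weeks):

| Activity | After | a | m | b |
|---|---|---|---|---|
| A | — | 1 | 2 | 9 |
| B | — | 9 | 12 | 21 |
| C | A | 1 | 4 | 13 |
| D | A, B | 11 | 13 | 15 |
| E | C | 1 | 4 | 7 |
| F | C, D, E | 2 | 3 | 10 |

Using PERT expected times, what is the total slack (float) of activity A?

te_A = (1 + 4·2 + 9)/6 = 18/6 = 3
te_B = (9 + 4·12 + 21)/6 = 78/6 = 13
te_C = (1 + 4·4 + 13)/6 = 30/6 = 5
te_D = (11 + 4·13 + 15)/6 = 78/6 = 13
te_E = (1 + 4·4 + 7)/6 = 24/6 = 4
te_F = (2 + 4·3 + 10)/6 = 24/6 = 4

Forward pass:
ES_A = 0; EF_A = 3
ES_B = 0; EF_B = 13
ES_C = 3; EF_C = 3+5 = 8
ES_D = max(EF_A=3, EF_B=13) = 13; EF_D = 13+13 = 26
ES_E = 8; EF_E = 8+4 = 12
ES_F = max(EF_C=8, EF_D=26, EF_E=12) = 26; EF_F = 26+4 = 30
Expected project duration μ = 30 weeks. Critical path: B → D → F.

Backward pass:
LF_F = 30; LS_F = 30−4 = 26
LF_E = LS_F = 26; LS_E = 26−4 = 22
LF_D = LS_F = 26; LS_D = 26−13 = 13
LF_C = min(LS_E=22, LS_F=26) = 22; LS_C = 22−5 = 17
LF_B = LS_D = 13; LS_B = 13−13 = 0
LF_A = min(LS_C=17, LS_D=13) = 13; LS_A = 13−3 = 10
Slack_A = LS_A − ES_A = 10 − 0 = 10

10 weeks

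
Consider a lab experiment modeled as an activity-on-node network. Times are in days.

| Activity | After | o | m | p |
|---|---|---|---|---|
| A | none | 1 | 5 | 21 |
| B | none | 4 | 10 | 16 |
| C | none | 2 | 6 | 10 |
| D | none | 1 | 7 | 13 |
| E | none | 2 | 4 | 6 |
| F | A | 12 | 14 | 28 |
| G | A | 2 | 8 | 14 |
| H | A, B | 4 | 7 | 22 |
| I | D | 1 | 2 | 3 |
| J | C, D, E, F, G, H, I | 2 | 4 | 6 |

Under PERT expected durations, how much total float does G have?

te_A = (1 + 4·5 + 21)/6 = 42/6 = 7
te_B = (4 + 4·10 + 16)/6 = 60/6 = 10
te_C = (2 + 4·6 + 10)/6 = 36/6 = 6
te_D = (1 + 4·7 + 13)/6 = 42/6 = 7
te_E = (2 + 4·4 + 6)/6 = 24/6 = 4
te_F = (12 + 4·14 + 28)/6 = 96/6 = 16
te_G = (2 + 4·8 + 14)/6 = 48/6 = 8
te_H = (4 + 4·7 + 22)/6 = 54/6 = 9
te_I = (1 + 4·2 + 3)/6 = 12/6 = 2
te_J = (2 + 4·4 + 6)/6 = 24/6 = 4

Forward pass:
ES_A = 0; EF_A = 7
ES_B = 0; EF_B = 10
ES_C = 0; EF_C = 6
ES_D = 0; EF_D = 7
ES_E = 0; EF_E = 4
ES_F = 7; EF_F = 7+16 = 23
ES_G = 7; EF_G = 7+8 = 15
ES_H = max(EF_A=7, EF_B=10) = 10; EF_H = 10+9 = 19
ES_I = 7; EF_I = 7+2 = 9
ES_J = max(EF_C=6, EF_D=7, EF_E=4, EF_F=23, EF_G=15, EF_H=19, EF_I=9) = 23; EF_J = 23+4 = 27
Expected project duration μ = 27 days. Critical path: A → F → J.

Backward pass:
LF_J = 27; LS_J = 27−4 = 23
LF_I = LS_J = 23; LS_I = 23−2 = 21
LF_H = LS_J = 23; LS_H = 23−9 = 14
LF_G = LS_J = 23; LS_G = 23−8 = 15
LF_F = LS_J = 23; LS_F = 23−16 = 7
LF_E = LS_J = 23; LS_E = 23−4 = 19
LF_D = min(LS_I=21, LS_J=23) = 21; LS_D = 21−7 = 14
LF_C = LS_J = 23; LS_C = 23−6 = 17
LF_B = LS_H = 14; LS_B = 14−10 = 4
LF_A = min(LS_F=7, LS_G=15, LS_H=14) = 7; LS_A = 7−7 = 0
Slack_G = LS_G − ES_G = 15 − 7 = 8

8 days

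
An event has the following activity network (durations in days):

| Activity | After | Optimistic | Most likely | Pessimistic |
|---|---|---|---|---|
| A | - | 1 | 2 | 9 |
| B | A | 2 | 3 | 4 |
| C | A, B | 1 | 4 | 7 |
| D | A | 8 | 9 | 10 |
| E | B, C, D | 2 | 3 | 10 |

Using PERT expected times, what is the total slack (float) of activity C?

2 days

te_A = (1 + 4·2 + 9)/6 = 18/6 = 3
te_B = (2 + 4·3 + 4)/6 = 18/6 = 3
te_C = (1 + 4·4 + 7)/6 = 24/6 = 4
te_D = (8 + 4·9 + 10)/6 = 54/6 = 9
te_E = (2 + 4·3 + 10)/6 = 24/6 = 4

Forward pass:
ES_A = 0; EF_A = 3
ES_B = 3; EF_B = 3+3 = 6
ES_C = max(EF_A=3, EF_B=6) = 6; EF_C = 6+4 = 10
ES_D = 3; EF_D = 3+9 = 12
ES_E = max(EF_B=6, EF_C=10, EF_D=12) = 12; EF_E = 12+4 = 16
Expected project duration μ = 16 days. Critical path: A → D → E.

Backward pass:
LF_E = 16; LS_E = 16−4 = 12
LF_D = LS_E = 12; LS_D = 12−9 = 3
LF_C = LS_E = 12; LS_C = 12−4 = 8
LF_B = min(LS_C=8, LS_E=12) = 8; LS_B = 8−3 = 5
LF_A = min(LS_B=5, LS_C=8, LS_D=3) = 3; LS_A = 3−3 = 0
Slack_C = LS_C − ES_C = 8 − 6 = 2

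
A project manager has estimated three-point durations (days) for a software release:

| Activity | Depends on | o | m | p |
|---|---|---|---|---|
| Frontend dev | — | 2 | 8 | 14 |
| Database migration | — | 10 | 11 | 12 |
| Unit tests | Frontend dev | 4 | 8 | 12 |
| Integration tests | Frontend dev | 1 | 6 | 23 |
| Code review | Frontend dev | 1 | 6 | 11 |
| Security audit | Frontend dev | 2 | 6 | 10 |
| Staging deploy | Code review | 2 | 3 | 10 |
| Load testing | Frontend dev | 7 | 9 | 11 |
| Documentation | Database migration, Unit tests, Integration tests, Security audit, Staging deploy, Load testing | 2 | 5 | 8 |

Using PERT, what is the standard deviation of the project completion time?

te_Frontend dev = (2 + 4·8 + 14)/6 = 48/6 = 8; σ²_Frontend dev = ((14−2)/6)² = 4.000
te_Database migration = (10 + 4·11 + 12)/6 = 66/6 = 11; σ²_Database migration = ((12−10)/6)² = 0.111
te_Unit tests = (4 + 4·8 + 12)/6 = 48/6 = 8; σ²_Unit tests = ((12−4)/6)² = 1.778
te_Integration tests = (1 + 4·6 + 23)/6 = 48/6 = 8; σ²_Integration tests = ((23−1)/6)² = 13.444
te_Code review = (1 + 4·6 + 11)/6 = 36/6 = 6; σ²_Code review = ((11−1)/6)² = 2.778
te_Security audit = (2 + 4·6 + 10)/6 = 36/6 = 6; σ²_Security audit = ((10−2)/6)² = 1.778
te_Staging deploy = (2 + 4·3 + 10)/6 = 24/6 = 4; σ²_Staging deploy = ((10−2)/6)² = 1.778
te_Load testing = (7 + 4·9 + 11)/6 = 54/6 = 9; σ²_Load testing = ((11−7)/6)² = 0.444
te_Documentation = (2 + 4·5 + 8)/6 = 30/6 = 5; σ²_Documentation = ((8−2)/6)² = 1.000

Forward pass:
ES_Frontend dev = 0; EF_Frontend dev = 8
ES_Database migration = 0; EF_Database migration = 11
ES_Unit tests = 8; EF_Unit tests = 8+8 = 16
ES_Integration tests = 8; EF_Integration tests = 8+8 = 16
ES_Code review = 8; EF_Code review = 8+6 = 14
ES_Security audit = 8; EF_Security audit = 8+6 = 14
ES_Staging deploy = 14; EF_Staging deploy = 14+4 = 18
ES_Load testing = 8; EF_Load testing = 8+9 = 17
ES_Documentation = max(EF_Database migration=11, EF_Unit tests=16, EF_Integration tests=16, EF_Security audit=14, EF_Staging deploy=18, EF_Load testing=17) = 18; EF_Documentation = 18+5 = 23
Expected project duration μ = 23 days. Critical path: Frontend dev → Code review → Staging deploy → Documentation.

Variance along critical path = 4.000 + 2.778 + 1.778 + 1.000 = 9.556
σ = √9.556 = 3.091 days

3.09 days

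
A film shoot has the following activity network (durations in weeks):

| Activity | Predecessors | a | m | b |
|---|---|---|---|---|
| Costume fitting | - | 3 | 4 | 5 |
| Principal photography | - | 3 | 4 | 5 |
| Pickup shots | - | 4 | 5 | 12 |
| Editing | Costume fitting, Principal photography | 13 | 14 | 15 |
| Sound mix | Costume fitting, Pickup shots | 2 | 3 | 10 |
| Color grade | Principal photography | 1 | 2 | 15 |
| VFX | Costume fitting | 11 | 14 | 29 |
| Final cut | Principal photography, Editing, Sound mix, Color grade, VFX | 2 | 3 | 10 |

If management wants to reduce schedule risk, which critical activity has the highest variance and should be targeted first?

te_Costume fitting = (3 + 4·4 + 5)/6 = 24/6 = 4; σ²_Costume fitting = ((5−3)/6)² = 0.111
te_Principal photography = (3 + 4·4 + 5)/6 = 24/6 = 4; σ²_Principal photography = ((5−3)/6)² = 0.111
te_Pickup shots = (4 + 4·5 + 12)/6 = 36/6 = 6; σ²_Pickup shots = ((12−4)/6)² = 1.778
te_Editing = (13 + 4·14 + 15)/6 = 84/6 = 14; σ²_Editing = ((15−13)/6)² = 0.111
te_Sound mix = (2 + 4·3 + 10)/6 = 24/6 = 4; σ²_Sound mix = ((10−2)/6)² = 1.778
te_Color grade = (1 + 4·2 + 15)/6 = 24/6 = 4; σ²_Color grade = ((15−1)/6)² = 5.444
te_VFX = (11 + 4·14 + 29)/6 = 96/6 = 16; σ²_VFX = ((29−11)/6)² = 9.000
te_Final cut = (2 + 4·3 + 10)/6 = 24/6 = 4; σ²_Final cut = ((10−2)/6)² = 1.778

Forward pass:
ES_Costume fitting = 0; EF_Costume fitting = 4
ES_Principal photography = 0; EF_Principal photography = 4
ES_Pickup shots = 0; EF_Pickup shots = 6
ES_Editing = max(EF_Costume fitting=4, EF_Principal photography=4) = 4; EF_Editing = 4+14 = 18
ES_Sound mix = max(EF_Costume fitting=4, EF_Pickup shots=6) = 6; EF_Sound mix = 6+4 = 10
ES_Color grade = 4; EF_Color grade = 4+4 = 8
ES_VFX = 4; EF_VFX = 4+16 = 20
ES_Final cut = max(EF_Principal photography=4, EF_Editing=18, EF_Sound mix=10, EF_Color grade=8, EF_VFX=20) = 20; EF_Final cut = 20+4 = 24
Expected project duration μ = 24 weeks. Critical path: Costume fitting → VFX → Final cut.

Variances on critical path: σ²_Costume fitting=0.111, σ²_VFX=9.000, σ²_Final cut=1.778.
Largest is σ²_VFX = 9.000.

VFX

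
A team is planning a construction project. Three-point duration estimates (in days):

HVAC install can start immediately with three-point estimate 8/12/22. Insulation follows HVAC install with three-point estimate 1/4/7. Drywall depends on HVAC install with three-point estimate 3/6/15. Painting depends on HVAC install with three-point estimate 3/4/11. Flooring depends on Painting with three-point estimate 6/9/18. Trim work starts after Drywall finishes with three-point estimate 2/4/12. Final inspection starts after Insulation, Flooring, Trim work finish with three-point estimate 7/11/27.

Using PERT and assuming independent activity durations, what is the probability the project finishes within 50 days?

0.972

te_HVAC install = (8 + 4·12 + 22)/6 = 78/6 = 13; σ²_HVAC install = ((22−8)/6)² = 5.444
te_Insulation = (1 + 4·4 + 7)/6 = 24/6 = 4; σ²_Insulation = ((7−1)/6)² = 1.000
te_Drywall = (3 + 4·6 + 15)/6 = 42/6 = 7; σ²_Drywall = ((15−3)/6)² = 4.000
te_Painting = (3 + 4·4 + 11)/6 = 30/6 = 5; σ²_Painting = ((11−3)/6)² = 1.778
te_Flooring = (6 + 4·9 + 18)/6 = 60/6 = 10; σ²_Flooring = ((18−6)/6)² = 4.000
te_Trim work = (2 + 4·4 + 12)/6 = 30/6 = 5; σ²_Trim work = ((12−2)/6)² = 2.778
te_Final inspection = (7 + 4·11 + 27)/6 = 78/6 = 13; σ²_Final inspection = ((27−7)/6)² = 11.111

Forward pass:
ES_HVAC install = 0; EF_HVAC install = 13
ES_Insulation = 13; EF_Insulation = 13+4 = 17
ES_Drywall = 13; EF_Drywall = 13+7 = 20
ES_Painting = 13; EF_Painting = 13+5 = 18
ES_Flooring = 18; EF_Flooring = 18+10 = 28
ES_Trim work = 20; EF_Trim work = 20+5 = 25
ES_Final inspection = max(EF_Insulation=17, EF_Flooring=28, EF_Trim work=25) = 28; EF_Final inspection = 28+13 = 41
Expected project duration μ = 41 days. Critical path: HVAC install → Painting → Flooring → Final inspection.

Variance along critical path = 5.444 + 1.778 + 4.000 + 11.111 = 22.333; σ = √22.333 = 4.726 days.
Z = (50 − 41) / 4.726 = 1.904
P(T ≤ 50) = Φ(1.904) ≈ 0.972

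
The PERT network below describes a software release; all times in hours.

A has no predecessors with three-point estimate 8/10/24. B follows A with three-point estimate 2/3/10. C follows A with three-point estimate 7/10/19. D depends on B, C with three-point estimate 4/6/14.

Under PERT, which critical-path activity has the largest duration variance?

A

te_A = (8 + 4·10 + 24)/6 = 72/6 = 12; σ²_A = ((24−8)/6)² = 7.111
te_B = (2 + 4·3 + 10)/6 = 24/6 = 4; σ²_B = ((10−2)/6)² = 1.778
te_C = (7 + 4·10 + 19)/6 = 66/6 = 11; σ²_C = ((19−7)/6)² = 4.000
te_D = (4 + 4·6 + 14)/6 = 42/6 = 7; σ²_D = ((14−4)/6)² = 2.778

Forward pass:
ES_A = 0; EF_A = 12
ES_B = 12; EF_B = 12+4 = 16
ES_C = 12; EF_C = 12+11 = 23
ES_D = max(EF_B=16, EF_C=23) = 23; EF_D = 23+7 = 30
Expected project duration μ = 30 hours. Critical path: A → C → D.

Variances on critical path: σ²_A=7.111, σ²_C=4.000, σ²_D=2.778.
Largest is σ²_A = 7.111.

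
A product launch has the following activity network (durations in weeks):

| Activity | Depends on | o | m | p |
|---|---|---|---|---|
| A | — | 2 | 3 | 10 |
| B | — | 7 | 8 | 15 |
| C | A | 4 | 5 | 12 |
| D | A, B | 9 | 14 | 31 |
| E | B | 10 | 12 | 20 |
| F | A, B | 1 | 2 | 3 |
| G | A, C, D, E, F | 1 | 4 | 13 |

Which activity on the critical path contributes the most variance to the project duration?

te_A = (2 + 4·3 + 10)/6 = 24/6 = 4; σ²_A = ((10−2)/6)² = 1.778
te_B = (7 + 4·8 + 15)/6 = 54/6 = 9; σ²_B = ((15−7)/6)² = 1.778
te_C = (4 + 4·5 + 12)/6 = 36/6 = 6; σ²_C = ((12−4)/6)² = 1.778
te_D = (9 + 4·14 + 31)/6 = 96/6 = 16; σ²_D = ((31−9)/6)² = 13.444
te_E = (10 + 4·12 + 20)/6 = 78/6 = 13; σ²_E = ((20−10)/6)² = 2.778
te_F = (1 + 4·2 + 3)/6 = 12/6 = 2; σ²_F = ((3−1)/6)² = 0.111
te_G = (1 + 4·4 + 13)/6 = 30/6 = 5; σ²_G = ((13−1)/6)² = 4.000

Forward pass:
ES_A = 0; EF_A = 4
ES_B = 0; EF_B = 9
ES_C = 4; EF_C = 4+6 = 10
ES_D = max(EF_A=4, EF_B=9) = 9; EF_D = 9+16 = 25
ES_E = 9; EF_E = 9+13 = 22
ES_F = max(EF_A=4, EF_B=9) = 9; EF_F = 9+2 = 11
ES_G = max(EF_A=4, EF_C=10, EF_D=25, EF_E=22, EF_F=11) = 25; EF_G = 25+5 = 30
Expected project duration μ = 30 weeks. Critical path: B → D → G.

Variances on critical path: σ²_B=1.778, σ²_D=13.444, σ²_G=4.000.
Largest is σ²_D = 13.444.

D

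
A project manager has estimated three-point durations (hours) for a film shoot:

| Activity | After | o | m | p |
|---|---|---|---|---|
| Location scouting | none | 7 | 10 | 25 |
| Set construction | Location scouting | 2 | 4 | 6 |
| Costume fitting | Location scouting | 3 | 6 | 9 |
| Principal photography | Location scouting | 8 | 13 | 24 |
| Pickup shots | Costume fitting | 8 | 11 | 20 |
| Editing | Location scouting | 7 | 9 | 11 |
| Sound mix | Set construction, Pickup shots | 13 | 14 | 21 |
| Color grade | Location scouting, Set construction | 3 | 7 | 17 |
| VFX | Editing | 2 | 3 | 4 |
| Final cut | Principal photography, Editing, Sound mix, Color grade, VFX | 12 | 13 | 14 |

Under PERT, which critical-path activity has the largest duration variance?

te_Location scouting = (7 + 4·10 + 25)/6 = 72/6 = 12; σ²_Location scouting = ((25−7)/6)² = 9.000
te_Set construction = (2 + 4·4 + 6)/6 = 24/6 = 4; σ²_Set construction = ((6−2)/6)² = 0.444
te_Costume fitting = (3 + 4·6 + 9)/6 = 36/6 = 6; σ²_Costume fitting = ((9−3)/6)² = 1.000
te_Principal photography = (8 + 4·13 + 24)/6 = 84/6 = 14; σ²_Principal photography = ((24−8)/6)² = 7.111
te_Pickup shots = (8 + 4·11 + 20)/6 = 72/6 = 12; σ²_Pickup shots = ((20−8)/6)² = 4.000
te_Editing = (7 + 4·9 + 11)/6 = 54/6 = 9; σ²_Editing = ((11−7)/6)² = 0.444
te_Sound mix = (13 + 4·14 + 21)/6 = 90/6 = 15; σ²_Sound mix = ((21−13)/6)² = 1.778
te_Color grade = (3 + 4·7 + 17)/6 = 48/6 = 8; σ²_Color grade = ((17−3)/6)² = 5.444
te_VFX = (2 + 4·3 + 4)/6 = 18/6 = 3; σ²_VFX = ((4−2)/6)² = 0.111
te_Final cut = (12 + 4·13 + 14)/6 = 78/6 = 13; σ²_Final cut = ((14−12)/6)² = 0.111

Forward pass:
ES_Location scouting = 0; EF_Location scouting = 12
ES_Set construction = 12; EF_Set construction = 12+4 = 16
ES_Costume fitting = 12; EF_Costume fitting = 12+6 = 18
ES_Principal photography = 12; EF_Principal photography = 12+14 = 26
ES_Pickup shots = 18; EF_Pickup shots = 18+12 = 30
ES_Editing = 12; EF_Editing = 12+9 = 21
ES_Sound mix = max(EF_Set construction=16, EF_Pickup shots=30) = 30; EF_Sound mix = 30+15 = 45
ES_Color grade = max(EF_Location scouting=12, EF_Set construction=16) = 16; EF_Color grade = 16+8 = 24
ES_VFX = 21; EF_VFX = 21+3 = 24
ES_Final cut = max(EF_Principal photography=26, EF_Editing=21, EF_Sound mix=45, EF_Color grade=24, EF_VFX=24) = 45; EF_Final cut = 45+13 = 58
Expected project duration μ = 58 hours. Critical path: Location scouting → Costume fitting → Pickup shots → Sound mix → Final cut.

Variances on critical path: σ²_Location scouting=9.000, σ²_Costume fitting=1.000, σ²_Pickup shots=4.000, σ²_Sound mix=1.778, σ²_Final cut=0.111.
Largest is σ²_Location scouting = 9.000.

Location scouting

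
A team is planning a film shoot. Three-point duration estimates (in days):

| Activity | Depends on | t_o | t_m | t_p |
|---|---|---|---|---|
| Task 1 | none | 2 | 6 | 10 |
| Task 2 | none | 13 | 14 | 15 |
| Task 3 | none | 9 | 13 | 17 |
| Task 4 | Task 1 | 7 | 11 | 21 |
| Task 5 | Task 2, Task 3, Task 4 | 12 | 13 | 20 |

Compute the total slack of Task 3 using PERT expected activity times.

te_Task 1 = (2 + 4·6 + 10)/6 = 36/6 = 6
te_Task 2 = (13 + 4·14 + 15)/6 = 84/6 = 14
te_Task 3 = (9 + 4·13 + 17)/6 = 78/6 = 13
te_Task 4 = (7 + 4·11 + 21)/6 = 72/6 = 12
te_Task 5 = (12 + 4·13 + 20)/6 = 84/6 = 14

Forward pass:
ES_Task 1 = 0; EF_Task 1 = 6
ES_Task 2 = 0; EF_Task 2 = 14
ES_Task 3 = 0; EF_Task 3 = 13
ES_Task 4 = 6; EF_Task 4 = 6+12 = 18
ES_Task 5 = max(EF_Task 2=14, EF_Task 3=13, EF_Task 4=18) = 18; EF_Task 5 = 18+14 = 32
Expected project duration μ = 32 days. Critical path: Task 1 → Task 4 → Task 5.

Backward pass:
LF_Task 5 = 32; LS_Task 5 = 32−14 = 18
LF_Task 4 = LS_Task 5 = 18; LS_Task 4 = 18−12 = 6
LF_Task 3 = LS_Task 5 = 18; LS_Task 3 = 18−13 = 5
LF_Task 2 = LS_Task 5 = 18; LS_Task 2 = 18−14 = 4
LF_Task 1 = LS_Task 4 = 6; LS_Task 1 = 6−6 = 0
Slack_Task 3 = LS_Task 3 − ES_Task 3 = 5 − 0 = 5

5 days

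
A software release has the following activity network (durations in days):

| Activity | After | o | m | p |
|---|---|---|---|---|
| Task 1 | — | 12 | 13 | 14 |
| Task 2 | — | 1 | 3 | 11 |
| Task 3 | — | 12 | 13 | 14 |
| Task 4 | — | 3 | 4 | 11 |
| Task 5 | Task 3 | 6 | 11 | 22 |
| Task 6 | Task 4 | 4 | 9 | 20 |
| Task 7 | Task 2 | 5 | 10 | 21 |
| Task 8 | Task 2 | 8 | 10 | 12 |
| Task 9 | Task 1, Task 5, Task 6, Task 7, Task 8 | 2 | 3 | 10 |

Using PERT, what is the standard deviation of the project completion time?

3.00 days

te_Task 1 = (12 + 4·13 + 14)/6 = 78/6 = 13; σ²_Task 1 = ((14−12)/6)² = 0.111
te_Task 2 = (1 + 4·3 + 11)/6 = 24/6 = 4; σ²_Task 2 = ((11−1)/6)² = 2.778
te_Task 3 = (12 + 4·13 + 14)/6 = 78/6 = 13; σ²_Task 3 = ((14−12)/6)² = 0.111
te_Task 4 = (3 + 4·4 + 11)/6 = 30/6 = 5; σ²_Task 4 = ((11−3)/6)² = 1.778
te_Task 5 = (6 + 4·11 + 22)/6 = 72/6 = 12; σ²_Task 5 = ((22−6)/6)² = 7.111
te_Task 6 = (4 + 4·9 + 20)/6 = 60/6 = 10; σ²_Task 6 = ((20−4)/6)² = 7.111
te_Task 7 = (5 + 4·10 + 21)/6 = 66/6 = 11; σ²_Task 7 = ((21−5)/6)² = 7.111
te_Task 8 = (8 + 4·10 + 12)/6 = 60/6 = 10; σ²_Task 8 = ((12−8)/6)² = 0.444
te_Task 9 = (2 + 4·3 + 10)/6 = 24/6 = 4; σ²_Task 9 = ((10−2)/6)² = 1.778

Forward pass:
ES_Task 1 = 0; EF_Task 1 = 13
ES_Task 2 = 0; EF_Task 2 = 4
ES_Task 3 = 0; EF_Task 3 = 13
ES_Task 4 = 0; EF_Task 4 = 5
ES_Task 5 = 13; EF_Task 5 = 13+12 = 25
ES_Task 6 = 5; EF_Task 6 = 5+10 = 15
ES_Task 7 = 4; EF_Task 7 = 4+11 = 15
ES_Task 8 = 4; EF_Task 8 = 4+10 = 14
ES_Task 9 = max(EF_Task 1=13, EF_Task 5=25, EF_Task 6=15, EF_Task 7=15, EF_Task 8=14) = 25; EF_Task 9 = 25+4 = 29
Expected project duration μ = 29 days. Critical path: Task 3 → Task 5 → Task 9.

Variance along critical path = 0.111 + 7.111 + 1.778 = 9.000
σ = √9.000 = 3.000 days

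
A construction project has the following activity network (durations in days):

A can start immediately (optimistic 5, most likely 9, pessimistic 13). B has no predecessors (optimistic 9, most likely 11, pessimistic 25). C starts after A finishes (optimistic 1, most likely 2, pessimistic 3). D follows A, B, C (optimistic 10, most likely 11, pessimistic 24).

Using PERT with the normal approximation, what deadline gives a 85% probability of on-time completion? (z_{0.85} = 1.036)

te_A = (5 + 4·9 + 13)/6 = 54/6 = 9; σ²_A = ((13−5)/6)² = 1.778
te_B = (9 + 4·11 + 25)/6 = 78/6 = 13; σ²_B = ((25−9)/6)² = 7.111
te_C = (1 + 4·2 + 3)/6 = 12/6 = 2; σ²_C = ((3−1)/6)² = 0.111
te_D = (10 + 4·11 + 24)/6 = 78/6 = 13; σ²_D = ((24−10)/6)² = 5.444

Forward pass:
ES_A = 0; EF_A = 9
ES_B = 0; EF_B = 13
ES_C = 9; EF_C = 9+2 = 11
ES_D = max(EF_A=9, EF_B=13, EF_C=11) = 13; EF_D = 13+13 = 26
Expected project duration μ = 26 days. Critical path: B → D.

Variance along critical path = 7.111 + 5.444 = 12.556; σ = 3.543 days.
D = μ + z·σ = 26 + 1.036·3.543 = 29.7 days

29.7 days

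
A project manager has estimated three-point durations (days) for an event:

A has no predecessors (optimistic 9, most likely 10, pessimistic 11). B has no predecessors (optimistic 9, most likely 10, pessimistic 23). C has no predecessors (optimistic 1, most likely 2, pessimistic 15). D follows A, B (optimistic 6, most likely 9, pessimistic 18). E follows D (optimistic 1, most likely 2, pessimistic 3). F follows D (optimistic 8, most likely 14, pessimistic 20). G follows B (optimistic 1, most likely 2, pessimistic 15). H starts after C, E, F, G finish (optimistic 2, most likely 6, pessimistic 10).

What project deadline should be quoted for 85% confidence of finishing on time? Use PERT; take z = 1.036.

te_A = (9 + 4·10 + 11)/6 = 60/6 = 10; σ²_A = ((11−9)/6)² = 0.111
te_B = (9 + 4·10 + 23)/6 = 72/6 = 12; σ²_B = ((23−9)/6)² = 5.444
te_C = (1 + 4·2 + 15)/6 = 24/6 = 4; σ²_C = ((15−1)/6)² = 5.444
te_D = (6 + 4·9 + 18)/6 = 60/6 = 10; σ²_D = ((18−6)/6)² = 4.000
te_E = (1 + 4·2 + 3)/6 = 12/6 = 2; σ²_E = ((3−1)/6)² = 0.111
te_F = (8 + 4·14 + 20)/6 = 84/6 = 14; σ²_F = ((20−8)/6)² = 4.000
te_G = (1 + 4·2 + 15)/6 = 24/6 = 4; σ²_G = ((15−1)/6)² = 5.444
te_H = (2 + 4·6 + 10)/6 = 36/6 = 6; σ²_H = ((10−2)/6)² = 1.778

Forward pass:
ES_A = 0; EF_A = 10
ES_B = 0; EF_B = 12
ES_C = 0; EF_C = 4
ES_D = max(EF_A=10, EF_B=12) = 12; EF_D = 12+10 = 22
ES_E = 22; EF_E = 22+2 = 24
ES_F = 22; EF_F = 22+14 = 36
ES_G = 12; EF_G = 12+4 = 16
ES_H = max(EF_C=4, EF_E=24, EF_F=36, EF_G=16) = 36; EF_H = 36+6 = 42
Expected project duration μ = 42 days. Critical path: B → D → F → H.

Variance along critical path = 5.444 + 4.000 + 4.000 + 1.778 = 15.222; σ = 3.902 days.
D = μ + z·σ = 42 + 1.036·3.902 = 46.0 days

46.0 days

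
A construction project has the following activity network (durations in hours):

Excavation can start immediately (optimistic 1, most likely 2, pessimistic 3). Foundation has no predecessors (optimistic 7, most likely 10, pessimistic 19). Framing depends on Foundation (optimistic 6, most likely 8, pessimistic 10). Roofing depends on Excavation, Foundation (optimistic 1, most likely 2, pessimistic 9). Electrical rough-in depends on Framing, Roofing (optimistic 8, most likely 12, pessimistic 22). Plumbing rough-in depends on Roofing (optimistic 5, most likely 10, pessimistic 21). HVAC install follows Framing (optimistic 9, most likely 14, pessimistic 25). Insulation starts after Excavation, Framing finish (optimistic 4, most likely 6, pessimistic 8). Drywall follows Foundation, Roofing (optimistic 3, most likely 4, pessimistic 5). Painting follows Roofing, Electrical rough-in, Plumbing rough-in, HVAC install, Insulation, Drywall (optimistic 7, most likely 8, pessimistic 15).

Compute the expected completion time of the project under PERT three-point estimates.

te_Excavation = (1 + 4·2 + 3)/6 = 12/6 = 2
te_Foundation = (7 + 4·10 + 19)/6 = 66/6 = 11
te_Framing = (6 + 4·8 + 10)/6 = 48/6 = 8
te_Roofing = (1 + 4·2 + 9)/6 = 18/6 = 3
te_Electrical rough-in = (8 + 4·12 + 22)/6 = 78/6 = 13
te_Plumbing rough-in = (5 + 4·10 + 21)/6 = 66/6 = 11
te_HVAC install = (9 + 4·14 + 25)/6 = 90/6 = 15
te_Insulation = (4 + 4·6 + 8)/6 = 36/6 = 6
te_Drywall = (3 + 4·4 + 5)/6 = 24/6 = 4
te_Painting = (7 + 4·8 + 15)/6 = 54/6 = 9

Forward pass:
ES_Excavation = 0; EF_Excavation = 2
ES_Foundation = 0; EF_Foundation = 11
ES_Framing = 11; EF_Framing = 11+8 = 19
ES_Roofing = max(EF_Excavation=2, EF_Foundation=11) = 11; EF_Roofing = 11+3 = 14
ES_Electrical rough-in = max(EF_Framing=19, EF_Roofing=14) = 19; EF_Electrical rough-in = 19+13 = 32
ES_Plumbing rough-in = 14; EF_Plumbing rough-in = 14+11 = 25
ES_HVAC install = 19; EF_HVAC install = 19+15 = 34
ES_Insulation = max(EF_Excavation=2, EF_Framing=19) = 19; EF_Insulation = 19+6 = 25
ES_Drywall = max(EF_Foundation=11, EF_Roofing=14) = 14; EF_Drywall = 14+4 = 18
ES_Painting = max(EF_Roofing=14, EF_Electrical rough-in=32, EF_Plumbing rough-in=25, EF_HVAC install=34, EF_Insulation=25, EF_Drywall=18) = 34; EF_Painting = 34+9 = 43
Expected project duration μ = 43 hours. Critical path: Foundation → Framing → HVAC install → Painting.

43 hours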